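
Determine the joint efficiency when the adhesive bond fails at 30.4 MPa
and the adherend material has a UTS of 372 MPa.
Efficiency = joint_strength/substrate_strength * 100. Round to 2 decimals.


Joint efficiency = 30.4 / 372 * 100
= 8.17%

8.17


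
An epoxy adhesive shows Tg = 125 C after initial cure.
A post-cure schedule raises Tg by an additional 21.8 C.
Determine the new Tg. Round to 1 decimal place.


New Tg = 125 + 21.8
= 146.8 C

146.8


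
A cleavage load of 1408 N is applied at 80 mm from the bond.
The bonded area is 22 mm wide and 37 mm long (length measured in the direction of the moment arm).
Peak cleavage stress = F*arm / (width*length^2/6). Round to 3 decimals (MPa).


Moment = 1408 * 80 = 112640 N*mm
Section modulus = 22 * 1369 / 6 = 30118 / 6 mm^3
Stress = 112640 / (30118 / 6) = 675840 / 30118
= 22.440 MPa

22.440


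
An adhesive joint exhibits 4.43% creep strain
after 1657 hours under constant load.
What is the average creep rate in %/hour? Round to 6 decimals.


Creep rate = strain / time
= 4.43 / 1657
= 0.002674 %/h

0.002674


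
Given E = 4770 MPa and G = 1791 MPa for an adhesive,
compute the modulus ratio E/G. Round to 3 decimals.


E/G ratio = 4770 / 1791 = 2.663

2.663


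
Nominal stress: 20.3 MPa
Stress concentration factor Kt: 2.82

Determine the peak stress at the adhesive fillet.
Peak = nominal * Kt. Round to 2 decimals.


Peak stress = 20.3 * 2.82
= 57.25 MPa

57.25


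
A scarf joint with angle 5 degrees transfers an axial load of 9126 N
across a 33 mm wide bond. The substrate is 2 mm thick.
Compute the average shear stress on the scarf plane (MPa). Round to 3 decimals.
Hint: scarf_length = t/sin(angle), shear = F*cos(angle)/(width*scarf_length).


scarf_length = 2 / sin(5 deg) = 22.9474 mm
cos(5 deg) = 0.996195
shear stress = 9126 * 0.996195 / (33 * 22.9474)
= 12.005 MPa

12.005


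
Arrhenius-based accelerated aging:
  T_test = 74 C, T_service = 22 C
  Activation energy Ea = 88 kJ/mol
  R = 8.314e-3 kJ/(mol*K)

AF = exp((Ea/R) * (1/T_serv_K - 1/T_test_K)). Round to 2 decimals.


T_test_K = 347.15, T_serv_K = 295.15
AF = exp((88/8.314e-3) * (1/295.15 - 1/347.15))
= 215.24

215.24


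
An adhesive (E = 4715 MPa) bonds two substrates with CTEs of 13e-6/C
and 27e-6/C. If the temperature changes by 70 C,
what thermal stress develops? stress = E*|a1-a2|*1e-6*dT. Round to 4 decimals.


Stress = 4715 * |13 - 27| * 1e-6 * 70
= 4.6207 MPa

4.6207


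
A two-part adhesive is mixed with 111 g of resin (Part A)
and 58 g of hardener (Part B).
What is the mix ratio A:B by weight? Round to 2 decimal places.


Mix ratio = mass_A / mass_B
= 111 / 58
= 1.91

1.91


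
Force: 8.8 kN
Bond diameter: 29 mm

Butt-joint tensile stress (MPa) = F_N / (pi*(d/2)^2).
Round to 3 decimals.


F_N = 8.8 * 1000 = 8800.0 N
A = pi*(14.5)^2 = 660.5199 mm^2
stress = 8800.0 / 660.5199 = 13.323 MPa

13.323


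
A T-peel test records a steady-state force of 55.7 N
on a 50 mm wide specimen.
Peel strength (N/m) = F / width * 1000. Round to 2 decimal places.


Peel strength = 55.7 / 50 * 1000
= 1114.00 N/m

1114.00


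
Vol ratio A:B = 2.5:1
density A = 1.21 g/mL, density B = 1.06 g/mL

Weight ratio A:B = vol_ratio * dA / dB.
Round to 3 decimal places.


Weight ratio = 2.5 * 1.21 / 1.06
= 2.854

2.854


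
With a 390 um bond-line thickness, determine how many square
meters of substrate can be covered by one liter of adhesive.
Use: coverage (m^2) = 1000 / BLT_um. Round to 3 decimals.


Coverage = 1000 / 390 = 2.564 m^2

2.564


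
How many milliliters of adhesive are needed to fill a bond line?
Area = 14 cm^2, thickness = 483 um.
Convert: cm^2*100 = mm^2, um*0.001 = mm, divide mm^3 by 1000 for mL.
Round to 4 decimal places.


= (14 * 100) * (483 * 0.001) / 1000
= 0.6762 mL

0.6762


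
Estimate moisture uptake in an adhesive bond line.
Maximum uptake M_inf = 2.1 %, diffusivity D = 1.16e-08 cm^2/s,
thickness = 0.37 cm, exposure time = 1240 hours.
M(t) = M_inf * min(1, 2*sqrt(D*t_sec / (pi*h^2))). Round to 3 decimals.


Convert time: 1240 h = 4464000 s
ratio = min(1, 2*sqrt(1.16e-08*4464000/(pi*0.37^2)))
= 0.693976
M(t) = 2.1 * 0.693976 = 1.457%

1.457


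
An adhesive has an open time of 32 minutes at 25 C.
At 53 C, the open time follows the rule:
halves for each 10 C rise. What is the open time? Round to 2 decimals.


Factor = 2^((53-25)/10) = 6.9644
Open time = 32 / 6.9644 = 4.59 min

4.59


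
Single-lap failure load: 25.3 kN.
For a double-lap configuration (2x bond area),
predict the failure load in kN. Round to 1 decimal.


Failure load = 25.3 * 2 = 50.6 kN

50.6


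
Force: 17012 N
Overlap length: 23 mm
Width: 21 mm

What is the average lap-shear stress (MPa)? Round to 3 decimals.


Average shear stress = F / (overlap * width)
= 17012 / (23 * 21)
= 35.222 MPa

35.222


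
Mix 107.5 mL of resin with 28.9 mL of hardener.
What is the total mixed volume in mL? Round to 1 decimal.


Total = 107.5 + 28.9 = 136.4 mL

136.4


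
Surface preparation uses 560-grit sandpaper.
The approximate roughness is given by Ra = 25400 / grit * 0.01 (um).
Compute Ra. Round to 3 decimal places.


Ra = 25400 / 560 * 0.01
= 254 / 560
= 0.454 um

0.454


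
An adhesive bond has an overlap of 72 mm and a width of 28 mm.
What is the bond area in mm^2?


Bond area = overlap * width
= 72 * 28
= 2016 mm^2

2016


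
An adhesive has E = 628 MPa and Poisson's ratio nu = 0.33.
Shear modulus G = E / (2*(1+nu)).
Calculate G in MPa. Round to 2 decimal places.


G = 628 / (2*(1+0.33))
= 628 / 2.66
= 236.09 MPa

236.09


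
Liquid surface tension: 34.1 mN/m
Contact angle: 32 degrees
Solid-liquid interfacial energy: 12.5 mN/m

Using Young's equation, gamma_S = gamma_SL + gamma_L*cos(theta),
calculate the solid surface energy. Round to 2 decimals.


gamma_S = 12.5 + 34.1 * cos(32)
= 41.42 mN/m

41.42


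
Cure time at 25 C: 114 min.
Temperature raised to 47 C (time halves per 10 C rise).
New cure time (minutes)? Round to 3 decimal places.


Acceleration factor = 2^(22/10) = 4.5948
New time = 114 / 4.5948 = 24.811 min

24.811


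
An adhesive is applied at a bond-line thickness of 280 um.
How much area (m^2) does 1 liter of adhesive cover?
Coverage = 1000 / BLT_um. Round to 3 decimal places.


Coverage = 1000 / 280 = 3.571 m^2

3.571


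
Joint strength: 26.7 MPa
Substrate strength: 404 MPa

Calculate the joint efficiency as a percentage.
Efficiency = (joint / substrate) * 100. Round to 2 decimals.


Efficiency = (26.7 / 404) * 100 = 6.61%

6.61


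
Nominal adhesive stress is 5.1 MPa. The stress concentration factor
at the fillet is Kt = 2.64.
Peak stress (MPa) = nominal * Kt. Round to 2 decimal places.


Peak = 5.1 * 2.64 = 13.46 MPa

13.46


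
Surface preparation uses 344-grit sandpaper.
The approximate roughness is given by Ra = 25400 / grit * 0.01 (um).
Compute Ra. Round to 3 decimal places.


Ra = 25400 / 344 * 0.01
= 254 / 344
= 0.738 um

0.738


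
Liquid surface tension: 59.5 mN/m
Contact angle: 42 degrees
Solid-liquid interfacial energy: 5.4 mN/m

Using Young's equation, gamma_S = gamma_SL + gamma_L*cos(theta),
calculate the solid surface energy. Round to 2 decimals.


gamma_S = 5.4 + 59.5 * cos(42)
= 49.62 mN/m

49.62


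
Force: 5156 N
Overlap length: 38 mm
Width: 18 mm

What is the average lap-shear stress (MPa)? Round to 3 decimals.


Average shear stress = F / (overlap * width)
= 5156 / (38 * 18)
= 7.538 MPa

7.538


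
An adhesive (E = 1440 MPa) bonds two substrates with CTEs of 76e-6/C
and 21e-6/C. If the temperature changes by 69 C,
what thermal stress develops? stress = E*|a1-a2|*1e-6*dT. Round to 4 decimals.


Stress = 1440 * |76 - 21| * 1e-6 * 69
= 5.4648 MPa

5.4648


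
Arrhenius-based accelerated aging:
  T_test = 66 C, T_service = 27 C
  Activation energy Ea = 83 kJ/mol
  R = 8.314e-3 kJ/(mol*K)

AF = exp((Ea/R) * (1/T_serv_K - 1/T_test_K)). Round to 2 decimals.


T_test_K = 339.15, T_serv_K = 300.15
AF = exp((83/8.314e-3) * (1/300.15 - 1/339.15))
= 45.82

45.82


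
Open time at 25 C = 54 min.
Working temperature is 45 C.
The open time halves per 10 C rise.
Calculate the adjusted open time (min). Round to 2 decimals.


factor = 2^((45 - 25) / 10) = 4.0000
ot = 54 / 4.0000 = 13.50 min

13.50


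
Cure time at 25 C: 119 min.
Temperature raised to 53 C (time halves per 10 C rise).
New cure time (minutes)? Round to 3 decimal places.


Acceleration factor = 2^(28/10) = 6.9644
New time = 119 / 6.9644 = 17.087 min

17.087


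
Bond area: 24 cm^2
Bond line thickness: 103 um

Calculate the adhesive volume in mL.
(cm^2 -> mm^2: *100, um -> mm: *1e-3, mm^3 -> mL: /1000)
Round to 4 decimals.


V = 24*100 * 103*1e-3 / 1000
= 0.2472 mL

0.2472


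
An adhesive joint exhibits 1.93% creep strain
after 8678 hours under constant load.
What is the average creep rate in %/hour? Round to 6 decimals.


Creep rate = strain / time
= 1.93 / 8678
= 0.000222 %/h

0.000222


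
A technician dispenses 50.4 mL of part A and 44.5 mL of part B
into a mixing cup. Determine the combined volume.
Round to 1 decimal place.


Combined volume = 50.4 + 44.5
= 94.9 mL

94.9


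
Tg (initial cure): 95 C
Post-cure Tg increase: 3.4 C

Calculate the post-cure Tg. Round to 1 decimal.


Post-cure Tg = 95 + 3.4 = 98.4 C

98.4


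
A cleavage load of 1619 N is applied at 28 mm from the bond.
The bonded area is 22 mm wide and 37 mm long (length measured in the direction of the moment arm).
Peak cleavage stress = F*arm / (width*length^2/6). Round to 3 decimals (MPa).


Moment = 1619 * 28 = 45332 N*mm
Section modulus = 22 * 1369 / 6 = 30118 / 6 mm^3
Stress = 45332 / (30118 / 6) = 271992 / 30118
= 9.031 MPa

9.031


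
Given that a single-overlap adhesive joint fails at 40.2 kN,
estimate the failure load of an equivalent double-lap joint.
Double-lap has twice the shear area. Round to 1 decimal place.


Double-lap factor = 2
Expected load = 40.2 * 2 = 80.4 kN

80.4


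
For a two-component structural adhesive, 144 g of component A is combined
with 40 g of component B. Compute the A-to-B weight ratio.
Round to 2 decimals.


Weight ratio A:B = 144 / 40
= 3.60

3.60


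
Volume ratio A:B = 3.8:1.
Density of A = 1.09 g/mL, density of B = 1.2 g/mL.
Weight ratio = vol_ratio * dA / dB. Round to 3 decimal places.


Wt ratio = 3.8 * 1.09 / 1.2
= 3.452

3.452


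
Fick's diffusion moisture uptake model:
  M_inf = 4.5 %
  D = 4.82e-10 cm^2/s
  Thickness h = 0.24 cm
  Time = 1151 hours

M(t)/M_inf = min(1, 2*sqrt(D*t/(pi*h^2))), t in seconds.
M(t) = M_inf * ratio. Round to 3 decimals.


t_sec = 1151 * 3600 = 4143600
ratio = 2*sqrt(4.82e-10*4143600/(pi*0.24^2))
= min(1, 0.210115)
= 0.210115
M(t) = 4.5 * 0.210115 = 0.946 %

0.946


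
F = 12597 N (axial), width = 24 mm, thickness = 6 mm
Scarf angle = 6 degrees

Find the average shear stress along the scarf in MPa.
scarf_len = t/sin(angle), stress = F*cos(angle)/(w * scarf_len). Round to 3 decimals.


scarf_len = 6/sin(6 deg) = 57.4006
cos(6 deg) = 0.994522
stress = 12597*0.994522/(24*57.4006) = 9.094 MPa

9.094


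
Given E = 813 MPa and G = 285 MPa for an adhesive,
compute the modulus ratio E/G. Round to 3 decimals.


E/G ratio = 813 / 285 = 2.853

2.853


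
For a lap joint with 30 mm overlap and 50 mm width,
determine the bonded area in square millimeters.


Area = 30 * 50 = 1500 mm^2

1500


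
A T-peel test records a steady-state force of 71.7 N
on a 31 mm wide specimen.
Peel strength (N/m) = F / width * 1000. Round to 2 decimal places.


Peel strength = 71.7 / 31 * 1000
= 2312.90 N/m

2312.90


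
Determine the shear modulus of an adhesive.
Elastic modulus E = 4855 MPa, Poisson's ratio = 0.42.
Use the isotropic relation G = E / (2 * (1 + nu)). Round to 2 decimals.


G = 4855 / (2*(1+0.42)) = 4855 / 2.84
= 1709.51 MPa

1709.51


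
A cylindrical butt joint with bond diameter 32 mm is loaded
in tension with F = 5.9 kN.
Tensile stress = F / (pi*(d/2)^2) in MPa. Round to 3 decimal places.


Area = pi * (32/2)^2 = 804.2477 mm^2
Stress = 5.9*1000 / 804.2477
= 7.336 MPa

7.336


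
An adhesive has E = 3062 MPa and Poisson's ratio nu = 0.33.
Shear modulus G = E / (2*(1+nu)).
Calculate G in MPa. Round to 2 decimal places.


G = 3062 / (2*(1+0.33))
= 3062 / 2.66
= 1151.13 MPa

1151.13


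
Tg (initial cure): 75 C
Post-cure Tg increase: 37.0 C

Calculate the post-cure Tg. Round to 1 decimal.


Post-cure Tg = 75 + 37.0 = 112.0 C

112.0


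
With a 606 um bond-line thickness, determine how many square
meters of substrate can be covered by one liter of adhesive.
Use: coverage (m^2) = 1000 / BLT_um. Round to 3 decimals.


Coverage = 1000 / 606 = 1.650 m^2

1.650


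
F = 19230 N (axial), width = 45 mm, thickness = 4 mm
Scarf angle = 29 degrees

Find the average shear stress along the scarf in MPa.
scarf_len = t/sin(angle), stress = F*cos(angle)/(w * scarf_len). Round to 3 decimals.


scarf_len = 4/sin(29 deg) = 8.2507
cos(29 deg) = 0.874620
stress = 19230*0.874620/(45*8.2507) = 45.300 MPa

45.300


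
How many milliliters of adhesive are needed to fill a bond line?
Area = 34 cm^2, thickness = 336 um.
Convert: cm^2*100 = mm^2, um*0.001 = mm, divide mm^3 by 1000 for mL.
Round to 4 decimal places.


= (34 * 100) * (336 * 0.001) / 1000
= 1.1424 mL

1.1424


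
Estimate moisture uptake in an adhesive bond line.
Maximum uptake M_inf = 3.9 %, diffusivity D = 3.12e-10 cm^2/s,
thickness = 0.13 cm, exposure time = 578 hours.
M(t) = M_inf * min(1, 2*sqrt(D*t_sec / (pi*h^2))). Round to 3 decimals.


Convert time: 578 h = 2080800 s
ratio = min(1, 2*sqrt(3.12e-10*2080800/(pi*0.13^2)))
= 0.221159
M(t) = 3.9 * 0.221159 = 0.863%

0.863


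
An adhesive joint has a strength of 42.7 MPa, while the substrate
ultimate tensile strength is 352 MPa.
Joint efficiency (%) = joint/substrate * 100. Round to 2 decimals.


Efficiency = 42.7 / 352 * 100
= 12.13%

12.13


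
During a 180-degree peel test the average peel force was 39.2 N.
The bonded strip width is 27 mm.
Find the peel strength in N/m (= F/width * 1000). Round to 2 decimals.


Peel strength = F/width * 1000
= 39.2 / 27 * 1000
= 1451.85 N/m

1451.85


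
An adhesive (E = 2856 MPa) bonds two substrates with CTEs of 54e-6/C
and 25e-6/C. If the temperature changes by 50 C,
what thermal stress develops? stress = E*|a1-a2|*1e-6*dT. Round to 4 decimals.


Stress = 2856 * |54 - 25| * 1e-6 * 50
= 4.1412 MPa

4.1412


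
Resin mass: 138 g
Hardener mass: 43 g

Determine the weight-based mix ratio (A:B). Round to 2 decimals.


Ratio = 138 / 43 = 3.21

3.21


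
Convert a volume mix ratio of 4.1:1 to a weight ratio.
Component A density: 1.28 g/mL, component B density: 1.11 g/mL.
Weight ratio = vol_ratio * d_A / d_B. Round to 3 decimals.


= 4.1 * 1.28 / 1.11 = 4.728

4.728


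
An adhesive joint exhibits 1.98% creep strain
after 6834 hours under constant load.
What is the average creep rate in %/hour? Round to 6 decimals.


Creep rate = strain / time
= 1.98 / 6834
= 0.000290 %/h

0.000290


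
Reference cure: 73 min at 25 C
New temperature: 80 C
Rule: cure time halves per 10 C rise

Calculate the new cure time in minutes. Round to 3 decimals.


factor = 2^((80-25)/10) = 45.2548
t_new = 73 / 45.2548 = 1.613 min

1.613


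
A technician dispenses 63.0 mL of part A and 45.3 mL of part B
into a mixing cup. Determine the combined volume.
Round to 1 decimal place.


Combined volume = 63.0 + 45.3
= 108.3 mL

108.3


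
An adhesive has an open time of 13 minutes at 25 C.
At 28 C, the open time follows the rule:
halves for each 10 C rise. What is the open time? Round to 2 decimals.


Factor = 2^((28-25)/10) = 1.2311
Open time = 13 / 1.2311 = 10.56 min

10.56


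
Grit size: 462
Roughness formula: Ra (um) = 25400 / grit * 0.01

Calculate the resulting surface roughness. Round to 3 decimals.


Ra = 25400 / 462 * 0.01
= 0.550 um

0.550


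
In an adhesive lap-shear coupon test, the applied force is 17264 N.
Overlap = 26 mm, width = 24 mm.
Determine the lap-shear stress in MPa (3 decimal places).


stress = F / (overlap * width)
= 17264 / (26 * 24)
= 27.667 MPa

27.667


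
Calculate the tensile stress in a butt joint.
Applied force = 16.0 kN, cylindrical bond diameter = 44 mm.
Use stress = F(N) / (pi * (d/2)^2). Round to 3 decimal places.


A = pi * 22.0^2 = 1520.5308 mm^2
sigma = 16000.0 / 1520.5308 = 10.523 MPa

10.523


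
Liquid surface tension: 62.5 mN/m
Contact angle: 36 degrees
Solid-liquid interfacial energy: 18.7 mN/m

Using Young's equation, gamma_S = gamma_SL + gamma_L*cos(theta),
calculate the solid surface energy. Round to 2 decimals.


gamma_S = 18.7 + 62.5 * cos(36)
= 69.26 mN/m

69.26


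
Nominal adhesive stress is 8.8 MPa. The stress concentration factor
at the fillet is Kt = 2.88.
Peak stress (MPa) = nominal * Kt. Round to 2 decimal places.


Peak = 8.8 * 2.88 = 25.34 MPa

25.34


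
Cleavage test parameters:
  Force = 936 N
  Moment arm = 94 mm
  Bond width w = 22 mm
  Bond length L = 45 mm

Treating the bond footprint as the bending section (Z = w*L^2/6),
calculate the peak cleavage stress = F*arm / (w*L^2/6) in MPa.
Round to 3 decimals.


M = 936 * 94 = 87984 N*mm
Z = 22 * 45^2 / 6 = 44550 / 6 mm^3
sigma = M / Z = 6 * 87984 / 44550 = 527904 / 44550
= 11.850 MPa

11.850


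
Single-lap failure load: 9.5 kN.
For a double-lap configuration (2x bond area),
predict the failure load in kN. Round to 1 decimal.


Failure load = 9.5 * 2 = 19.0 kN

19.0


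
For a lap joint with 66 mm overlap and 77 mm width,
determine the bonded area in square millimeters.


Area = 66 * 77 = 5082 mm^2

5082


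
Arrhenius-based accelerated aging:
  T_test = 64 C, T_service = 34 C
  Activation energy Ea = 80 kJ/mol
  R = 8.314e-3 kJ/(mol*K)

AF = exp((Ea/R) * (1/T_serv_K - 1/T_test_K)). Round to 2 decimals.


T_test_K = 337.15, T_serv_K = 307.15
AF = exp((80/8.314e-3) * (1/307.15 - 1/337.15))
= 16.24

16.24


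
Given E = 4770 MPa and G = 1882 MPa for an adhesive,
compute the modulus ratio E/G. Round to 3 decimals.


E/G ratio = 4770 / 1882 = 2.535

2.535


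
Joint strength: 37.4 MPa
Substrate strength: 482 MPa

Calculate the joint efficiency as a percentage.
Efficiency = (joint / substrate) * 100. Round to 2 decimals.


Efficiency = (37.4 / 482) * 100 = 7.76%

7.76


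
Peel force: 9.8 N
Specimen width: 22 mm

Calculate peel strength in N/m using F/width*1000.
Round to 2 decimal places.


Peel strength = 9.8 / 22 * 1000 = 445.45 N/m

445.45


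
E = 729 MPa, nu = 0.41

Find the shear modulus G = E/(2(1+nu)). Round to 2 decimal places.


G = 729 / (2 * 1.41)
= 258.51 MPa

258.51


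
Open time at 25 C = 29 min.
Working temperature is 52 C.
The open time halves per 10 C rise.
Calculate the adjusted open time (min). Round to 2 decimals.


factor = 2^((52 - 25) / 10) = 6.4980
ot = 29 / 6.4980 = 4.46 min

4.46


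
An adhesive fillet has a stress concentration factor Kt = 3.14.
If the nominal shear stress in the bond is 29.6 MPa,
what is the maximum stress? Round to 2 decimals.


Max stress = 29.6 * 3.14 = 92.94 MPa

92.94


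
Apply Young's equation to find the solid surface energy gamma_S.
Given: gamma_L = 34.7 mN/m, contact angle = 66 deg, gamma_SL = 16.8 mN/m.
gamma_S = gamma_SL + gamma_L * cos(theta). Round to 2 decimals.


theta_rad = 66 * pi/180 = 1.151917
gamma_S = 16.8 + 34.7 * cos(1.151917)
= 30.91 mN/m

30.91


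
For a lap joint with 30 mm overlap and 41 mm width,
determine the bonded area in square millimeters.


Area = 30 * 41 = 1230 mm^2

1230


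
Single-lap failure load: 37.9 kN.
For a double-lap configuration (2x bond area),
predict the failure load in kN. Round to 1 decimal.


Failure load = 37.9 * 2 = 75.8 kN

75.8


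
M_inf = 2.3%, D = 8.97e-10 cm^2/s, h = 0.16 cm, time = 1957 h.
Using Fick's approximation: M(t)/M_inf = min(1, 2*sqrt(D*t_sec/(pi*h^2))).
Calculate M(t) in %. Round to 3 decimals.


t = 7045200 s
ratio = min(1, 2*sqrt(8.97e-10*7045200/(pi*0.0256)))
= 0.560632
M(t) = 2.3 * 0.560632 = 1.289%

1.289


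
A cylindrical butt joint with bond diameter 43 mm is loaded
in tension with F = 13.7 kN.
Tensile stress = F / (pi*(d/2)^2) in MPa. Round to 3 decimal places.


Area = pi * (43/2)^2 = 1452.2012 mm^2
Stress = 13.7*1000 / 1452.2012
= 9.434 MPa

9.434


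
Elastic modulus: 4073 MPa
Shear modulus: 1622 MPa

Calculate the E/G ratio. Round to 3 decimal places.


E / G = 4073 / 1622 = 2.511

2.511


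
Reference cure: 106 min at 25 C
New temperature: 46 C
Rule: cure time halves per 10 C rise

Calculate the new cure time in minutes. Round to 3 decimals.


factor = 2^((46-25)/10) = 4.2871
t_new = 106 / 4.2871 = 24.725 min

24.725


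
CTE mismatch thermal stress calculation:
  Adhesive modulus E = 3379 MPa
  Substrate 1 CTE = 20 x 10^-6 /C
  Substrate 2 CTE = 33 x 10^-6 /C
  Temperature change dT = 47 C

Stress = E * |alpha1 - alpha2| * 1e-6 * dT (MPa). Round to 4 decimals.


delta_alpha = |20 - 33| = 13 x 10^-6/C
Stress = 3379 * 13e-6 * 47
= 2.0646 MPa

2.0646


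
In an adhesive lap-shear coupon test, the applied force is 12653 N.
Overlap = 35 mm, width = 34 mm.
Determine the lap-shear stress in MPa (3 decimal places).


stress = F / (overlap * width)
= 12653 / (35 * 34)
= 10.633 MPa

10.633


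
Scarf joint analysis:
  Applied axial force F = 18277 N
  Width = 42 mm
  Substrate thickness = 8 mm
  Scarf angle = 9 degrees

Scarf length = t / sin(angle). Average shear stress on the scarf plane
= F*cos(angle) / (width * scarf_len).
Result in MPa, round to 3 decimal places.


Scarf length = 8 / sin(9 deg) = 51.1396 mm
cos(9 deg) = 0.987688
Shear = 18277 * 0.987688 / (42 * 51.1396)
= 8.405 MPa

8.405


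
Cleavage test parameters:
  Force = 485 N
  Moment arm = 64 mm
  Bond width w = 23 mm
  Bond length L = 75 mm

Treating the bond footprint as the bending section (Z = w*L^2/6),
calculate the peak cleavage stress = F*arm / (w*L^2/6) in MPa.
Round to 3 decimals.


M = 485 * 64 = 31040 N*mm
Z = 23 * 75^2 / 6 = 129375 / 6 mm^3
sigma = M / Z = 6 * 31040 / 129375 = 186240 / 129375
= 1.440 MPa

1.440


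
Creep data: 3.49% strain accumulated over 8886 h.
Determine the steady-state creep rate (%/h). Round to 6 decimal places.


Rate = 3.49 / 8886 = 0.000393 %/h

0.000393


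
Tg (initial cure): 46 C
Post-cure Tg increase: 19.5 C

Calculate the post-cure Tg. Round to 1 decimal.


Post-cure Tg = 46 + 19.5 = 65.5 C

65.5


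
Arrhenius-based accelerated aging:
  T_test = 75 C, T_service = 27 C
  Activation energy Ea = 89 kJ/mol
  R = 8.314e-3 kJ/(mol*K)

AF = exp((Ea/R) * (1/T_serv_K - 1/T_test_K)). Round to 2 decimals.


T_test_K = 348.15, T_serv_K = 300.15
AF = exp((89/8.314e-3) * (1/300.15 - 1/348.15))
= 136.62

136.62


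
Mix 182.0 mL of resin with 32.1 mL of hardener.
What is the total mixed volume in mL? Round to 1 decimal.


Total = 182.0 + 32.1 = 214.1 mL

214.1


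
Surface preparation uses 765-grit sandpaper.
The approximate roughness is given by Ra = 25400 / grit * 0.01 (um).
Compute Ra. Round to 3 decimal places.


Ra = 25400 / 765 * 0.01
= 254 / 765
= 0.332 um

0.332


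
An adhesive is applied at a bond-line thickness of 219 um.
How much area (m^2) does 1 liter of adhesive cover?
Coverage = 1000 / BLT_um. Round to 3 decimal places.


Coverage = 1000 / 219 = 4.566 m^2

4.566


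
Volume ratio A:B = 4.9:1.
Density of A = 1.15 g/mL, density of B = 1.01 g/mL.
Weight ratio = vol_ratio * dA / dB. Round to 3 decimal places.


Wt ratio = 4.9 * 1.15 / 1.01
= 5.579

5.579


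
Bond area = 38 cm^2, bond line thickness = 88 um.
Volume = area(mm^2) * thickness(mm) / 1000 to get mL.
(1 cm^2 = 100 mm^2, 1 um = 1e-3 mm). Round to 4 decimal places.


area_mm2 = 38 * 100 = 3800
blt_mm = 88 * 1e-3 = 0.088
vol_mm3 = 3800 * 0.088 = 334.4
vol_mL = 334.4 / 1000 = 0.3344 mL

0.3344


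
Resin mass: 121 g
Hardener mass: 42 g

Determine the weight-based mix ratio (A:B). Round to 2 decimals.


Ratio = 121 / 42 = 2.88

2.88


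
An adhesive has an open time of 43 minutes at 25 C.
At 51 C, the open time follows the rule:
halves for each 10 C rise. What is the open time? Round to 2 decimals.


Factor = 2^((51-25)/10) = 6.0629
Open time = 43 / 6.0629 = 7.09 min

7.09


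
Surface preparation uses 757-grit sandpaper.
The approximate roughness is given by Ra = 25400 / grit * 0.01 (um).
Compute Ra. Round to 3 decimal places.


Ra = 25400 / 757 * 0.01
= 254 / 757
= 0.336 um

0.336


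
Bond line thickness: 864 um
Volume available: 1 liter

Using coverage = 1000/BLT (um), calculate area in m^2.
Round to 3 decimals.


1 L = 1e6 mm^3, thickness = 864 um = 0.864 mm
Area = 1e6 / 0.864 mm^2 = (1e6 / 0.864) / 1e6 m^2 = 1000 / 864 m^2
= 1.157 m^2

1.157


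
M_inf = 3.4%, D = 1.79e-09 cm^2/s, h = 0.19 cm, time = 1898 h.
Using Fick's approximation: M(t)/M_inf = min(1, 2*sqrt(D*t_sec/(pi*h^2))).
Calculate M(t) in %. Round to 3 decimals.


t = 6832800 s
ratio = min(1, 2*sqrt(1.79e-09*6832800/(pi*0.0361)))
= 0.656791
M(t) = 3.4 * 0.656791 = 2.233%

2.233


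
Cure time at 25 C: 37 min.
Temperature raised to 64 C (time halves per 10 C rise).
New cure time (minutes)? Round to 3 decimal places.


Acceleration factor = 2^(39/10) = 14.9285
New time = 37 / 14.9285 = 2.478 min

2.478


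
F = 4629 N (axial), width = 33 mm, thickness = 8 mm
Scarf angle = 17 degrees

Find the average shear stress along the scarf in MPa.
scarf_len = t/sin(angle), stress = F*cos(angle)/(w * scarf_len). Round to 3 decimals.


scarf_len = 8/sin(17 deg) = 27.3624
cos(17 deg) = 0.956305
stress = 4629*0.956305/(33*27.3624) = 4.902 MPa

4.902


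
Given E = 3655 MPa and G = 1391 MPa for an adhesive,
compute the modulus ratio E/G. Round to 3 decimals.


E/G ratio = 3655 / 1391 = 2.628

2.628


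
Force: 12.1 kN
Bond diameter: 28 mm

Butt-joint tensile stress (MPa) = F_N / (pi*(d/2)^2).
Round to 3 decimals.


F_N = 12.1 * 1000 = 12100.0 N
A = pi*(14.0)^2 = 615.7522 mm^2
stress = 12100.0 / 615.7522 = 19.651 MPa

19.651


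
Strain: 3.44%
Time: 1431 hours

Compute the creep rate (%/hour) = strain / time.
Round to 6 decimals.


Creep rate = 3.44 / 1431
= 0.002404 %/h

0.002404


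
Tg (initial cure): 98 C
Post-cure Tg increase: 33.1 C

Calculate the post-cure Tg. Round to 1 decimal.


Post-cure Tg = 98 + 33.1 = 131.1 C

131.1


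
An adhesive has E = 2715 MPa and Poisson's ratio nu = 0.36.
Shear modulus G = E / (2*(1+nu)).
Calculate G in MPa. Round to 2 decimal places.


G = 2715 / (2*(1+0.36))
= 2715 / 2.72
= 998.16 MPa

998.16


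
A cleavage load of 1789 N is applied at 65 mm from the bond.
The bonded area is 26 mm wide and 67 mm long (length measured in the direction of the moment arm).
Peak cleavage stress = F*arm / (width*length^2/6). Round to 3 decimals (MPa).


Moment = 1789 * 65 = 116285 N*mm
Section modulus = 26 * 4489 / 6 = 116714 / 6 mm^3
Stress = 116285 / (116714 / 6) = 697710 / 116714
= 5.978 MPa

5.978


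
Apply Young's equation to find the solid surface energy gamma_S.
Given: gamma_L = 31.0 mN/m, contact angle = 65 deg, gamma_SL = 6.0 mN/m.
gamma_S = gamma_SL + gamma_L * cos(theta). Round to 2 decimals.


theta_rad = 65 * pi/180 = 1.134464
gamma_S = 6.0 + 31.0 * cos(1.134464)
= 19.10 mN/m

19.10


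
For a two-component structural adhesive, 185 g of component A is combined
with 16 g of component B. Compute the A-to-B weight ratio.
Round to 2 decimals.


Weight ratio A:B = 185 / 16
= 11.56

11.56


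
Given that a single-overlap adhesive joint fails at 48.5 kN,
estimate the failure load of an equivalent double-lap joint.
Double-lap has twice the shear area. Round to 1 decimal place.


Double-lap factor = 2
Expected load = 48.5 * 2 = 97.0 kN

97.0


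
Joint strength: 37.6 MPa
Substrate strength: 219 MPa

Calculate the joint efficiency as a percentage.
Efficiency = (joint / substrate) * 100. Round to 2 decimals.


Efficiency = (37.6 / 219) * 100 = 17.17%

17.17


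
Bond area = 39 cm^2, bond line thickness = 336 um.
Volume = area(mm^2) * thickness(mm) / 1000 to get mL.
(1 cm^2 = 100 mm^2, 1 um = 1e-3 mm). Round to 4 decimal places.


area_mm2 = 39 * 100 = 3900
blt_mm = 336 * 1e-3 = 0.336
vol_mm3 = 3900 * 0.336 = 1310.4
vol_mL = 1310.4 / 1000 = 1.3104 mL

1.3104


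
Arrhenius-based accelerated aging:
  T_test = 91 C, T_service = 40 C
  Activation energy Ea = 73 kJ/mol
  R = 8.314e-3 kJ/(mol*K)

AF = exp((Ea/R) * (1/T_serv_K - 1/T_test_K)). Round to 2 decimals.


T_test_K = 364.15, T_serv_K = 313.15
AF = exp((73/8.314e-3) * (1/313.15 - 1/364.15))
= 50.75

50.75


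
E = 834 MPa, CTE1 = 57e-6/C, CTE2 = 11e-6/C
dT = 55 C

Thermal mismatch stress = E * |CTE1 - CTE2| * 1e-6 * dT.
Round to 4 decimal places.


= 834 * 46e-6 * 55
= 2.1100 MPa

2.1100


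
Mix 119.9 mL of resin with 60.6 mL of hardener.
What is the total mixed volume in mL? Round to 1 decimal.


Total = 119.9 + 60.6 = 180.5 mL

180.5


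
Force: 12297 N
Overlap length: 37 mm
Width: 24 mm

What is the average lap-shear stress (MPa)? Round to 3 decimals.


Average shear stress = F / (overlap * width)
= 12297 / (37 * 24)
= 13.848 MPa

13.848


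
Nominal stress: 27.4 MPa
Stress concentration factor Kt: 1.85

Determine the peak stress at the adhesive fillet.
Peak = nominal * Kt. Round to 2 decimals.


Peak stress = 27.4 * 1.85
= 50.69 MPa

50.69


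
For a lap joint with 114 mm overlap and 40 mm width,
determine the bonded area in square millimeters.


Area = 114 * 40 = 4560 mm^2

4560


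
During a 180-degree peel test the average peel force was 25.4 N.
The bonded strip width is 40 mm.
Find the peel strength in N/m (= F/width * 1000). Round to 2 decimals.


Peel strength = F/width * 1000
= 25.4 / 40 * 1000
= 635.00 N/m

635.00


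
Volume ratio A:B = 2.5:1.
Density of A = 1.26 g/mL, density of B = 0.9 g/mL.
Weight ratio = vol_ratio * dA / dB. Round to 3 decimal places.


Wt ratio = 2.5 * 1.26 / 0.9
= 3.500

3.500


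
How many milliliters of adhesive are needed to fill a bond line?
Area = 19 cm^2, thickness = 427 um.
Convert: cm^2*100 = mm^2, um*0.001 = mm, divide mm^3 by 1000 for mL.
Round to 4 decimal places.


= (19 * 100) * (427 * 0.001) / 1000
= 0.8113 mL

0.8113


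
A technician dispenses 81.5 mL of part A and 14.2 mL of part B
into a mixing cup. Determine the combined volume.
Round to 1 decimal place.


Combined volume = 81.5 + 14.2
= 95.7 mL

95.7


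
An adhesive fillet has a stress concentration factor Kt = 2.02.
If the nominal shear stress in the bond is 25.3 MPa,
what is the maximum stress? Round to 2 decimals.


Max stress = 25.3 * 2.02 = 51.11 MPa

51.11


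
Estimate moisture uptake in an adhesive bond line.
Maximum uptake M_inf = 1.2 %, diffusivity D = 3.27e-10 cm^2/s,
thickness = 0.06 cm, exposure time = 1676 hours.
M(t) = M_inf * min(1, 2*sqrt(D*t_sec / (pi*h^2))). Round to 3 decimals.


Convert time: 1676 h = 6033600 s
ratio = min(1, 2*sqrt(3.27e-10*6033600/(pi*0.06^2)))
= 0.835345
M(t) = 1.2 * 0.835345 = 1.002%

1.002


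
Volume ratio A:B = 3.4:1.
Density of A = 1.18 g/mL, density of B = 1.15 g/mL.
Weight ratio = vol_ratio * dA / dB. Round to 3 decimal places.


Wt ratio = 3.4 * 1.18 / 1.15
= 3.489

3.489


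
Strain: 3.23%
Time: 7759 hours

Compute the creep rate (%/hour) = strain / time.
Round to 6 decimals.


Creep rate = 3.23 / 7759
= 0.000416 %/h

0.000416


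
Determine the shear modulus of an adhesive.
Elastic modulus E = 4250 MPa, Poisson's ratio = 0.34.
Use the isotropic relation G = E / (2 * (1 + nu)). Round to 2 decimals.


G = 4250 / (2*(1+0.34)) = 4250 / 2.68
= 1585.82 MPa

1585.82


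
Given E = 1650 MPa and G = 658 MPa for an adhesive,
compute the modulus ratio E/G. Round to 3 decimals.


E/G ratio = 1650 / 658 = 2.508

2.508


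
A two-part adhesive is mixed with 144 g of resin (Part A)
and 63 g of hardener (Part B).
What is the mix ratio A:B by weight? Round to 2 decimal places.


Mix ratio = mass_A / mass_B
= 144 / 63
= 2.29

2.29


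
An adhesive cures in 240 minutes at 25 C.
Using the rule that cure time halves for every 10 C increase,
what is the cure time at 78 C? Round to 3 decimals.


Factor = 2^((78 - 25) / 10) = 39.3966
Cure time = 240 / 39.3966
= 6.092 minutes

6.092


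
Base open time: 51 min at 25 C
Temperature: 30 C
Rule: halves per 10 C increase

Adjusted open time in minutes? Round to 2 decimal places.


Acceleration = 2^((30-25)/10) = 1.4142
Open time = 51 / 1.4142 = 36.06 min

36.06


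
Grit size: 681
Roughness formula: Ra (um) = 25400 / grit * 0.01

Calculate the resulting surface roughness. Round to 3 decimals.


Ra = 25400 / 681 * 0.01
= 0.373 um

0.373


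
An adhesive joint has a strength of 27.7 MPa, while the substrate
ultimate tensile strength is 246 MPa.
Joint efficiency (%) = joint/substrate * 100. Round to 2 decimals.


Efficiency = 27.7 / 246 * 100
= 11.26%

11.26


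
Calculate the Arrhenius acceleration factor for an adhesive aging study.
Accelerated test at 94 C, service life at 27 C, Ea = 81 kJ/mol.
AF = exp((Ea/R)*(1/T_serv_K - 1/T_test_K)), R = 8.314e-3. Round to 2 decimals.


T_test = 367.15 K, T_serv = 300.15 K
Ea/R = 81 / 0.008314 = 9742.60
AF = exp(9742.60 * (1/300.15 - 1/367.15))
= 373.66

373.66


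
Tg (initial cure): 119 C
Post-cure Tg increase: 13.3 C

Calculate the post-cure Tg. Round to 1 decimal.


Post-cure Tg = 119 + 13.3 = 132.3 C

132.3


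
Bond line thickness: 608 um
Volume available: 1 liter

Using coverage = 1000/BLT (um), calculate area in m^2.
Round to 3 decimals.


1 L = 1e6 mm^3, thickness = 608 um = 0.608 mm
Area = 1e6 / 0.608 mm^2 = (1e6 / 0.608) / 1e6 m^2 = 1000 / 608 m^2
= 1.645 m^2

1.645


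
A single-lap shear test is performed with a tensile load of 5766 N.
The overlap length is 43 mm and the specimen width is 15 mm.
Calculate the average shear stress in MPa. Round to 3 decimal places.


Shear stress = F / (overlap * width)
= 5766 / (43 * 15)
= 5766 / 645
= 8.940 MPa

8.940


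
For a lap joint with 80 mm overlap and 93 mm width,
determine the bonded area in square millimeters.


Area = 80 * 93 = 7440 mm^2

7440


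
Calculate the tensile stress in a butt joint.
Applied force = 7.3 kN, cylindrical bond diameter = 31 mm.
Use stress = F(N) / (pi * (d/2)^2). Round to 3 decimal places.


A = pi * 15.5^2 = 754.7676 mm^2
sigma = 7300.0 / 754.7676 = 9.672 MPa

9.672


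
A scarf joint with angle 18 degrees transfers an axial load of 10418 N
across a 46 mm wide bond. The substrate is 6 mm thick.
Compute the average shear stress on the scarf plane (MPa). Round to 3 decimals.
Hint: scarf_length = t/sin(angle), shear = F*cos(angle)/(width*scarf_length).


scarf_length = 6 / sin(18 deg) = 19.4164 mm
cos(18 deg) = 0.951057
shear stress = 10418 * 0.951057 / (46 * 19.4164)
= 11.093 MPa

11.093


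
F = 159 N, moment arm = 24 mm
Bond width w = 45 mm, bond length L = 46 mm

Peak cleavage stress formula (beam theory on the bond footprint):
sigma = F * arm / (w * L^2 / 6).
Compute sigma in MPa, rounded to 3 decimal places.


sigma = (159 * 24) / (45 * 2116 / 6)
= 3816 * 6 / 95220
= 22896 / 95220
= 0.240 MPa

0.240


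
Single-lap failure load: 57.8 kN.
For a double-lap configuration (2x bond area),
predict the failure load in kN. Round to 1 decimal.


Failure load = 57.8 * 2 = 115.6 kN

115.6


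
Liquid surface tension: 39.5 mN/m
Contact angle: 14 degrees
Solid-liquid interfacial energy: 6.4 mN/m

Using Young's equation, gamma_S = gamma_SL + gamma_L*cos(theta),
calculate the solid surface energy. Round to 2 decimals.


gamma_S = 6.4 + 39.5 * cos(14)
= 44.73 mN/m

44.73


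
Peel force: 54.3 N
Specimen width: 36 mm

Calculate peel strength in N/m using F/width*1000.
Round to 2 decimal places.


Peel strength = 54.3 / 36 * 1000 = 1508.33 N/m

1508.33


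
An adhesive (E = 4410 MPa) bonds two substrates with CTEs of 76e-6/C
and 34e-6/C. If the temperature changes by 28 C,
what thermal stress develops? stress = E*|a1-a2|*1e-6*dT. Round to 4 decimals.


Stress = 4410 * |76 - 34| * 1e-6 * 28
= 5.1862 MPa

5.1862


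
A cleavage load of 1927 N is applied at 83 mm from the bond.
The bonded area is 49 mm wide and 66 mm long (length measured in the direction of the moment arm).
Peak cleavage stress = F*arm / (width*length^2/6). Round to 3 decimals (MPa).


Moment = 1927 * 83 = 159941 N*mm
Section modulus = 49 * 4356 / 6 = 213444 / 6 mm^3
Stress = 159941 / (213444 / 6) = 959646 / 213444
= 4.496 MPa

4.496


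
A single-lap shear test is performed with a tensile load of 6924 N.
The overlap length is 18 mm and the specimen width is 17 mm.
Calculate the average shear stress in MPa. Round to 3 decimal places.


Shear stress = F / (overlap * width)
= 6924 / (18 * 17)
= 6924 / 306
= 22.627 MPa

22.627


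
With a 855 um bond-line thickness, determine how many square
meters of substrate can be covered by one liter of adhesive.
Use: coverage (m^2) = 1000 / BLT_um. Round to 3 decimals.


Coverage = 1000 / 855 = 1.170 m^2

1.170


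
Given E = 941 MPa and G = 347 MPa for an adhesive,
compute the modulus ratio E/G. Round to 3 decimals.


E/G ratio = 941 / 347 = 2.712

2.712


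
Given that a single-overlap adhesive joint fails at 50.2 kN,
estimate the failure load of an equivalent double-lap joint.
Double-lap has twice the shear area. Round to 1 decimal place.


Double-lap factor = 2
Expected load = 50.2 * 2 = 100.4 kN

100.4


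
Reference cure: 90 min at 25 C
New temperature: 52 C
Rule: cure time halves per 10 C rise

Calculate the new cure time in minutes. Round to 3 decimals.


factor = 2^((52-25)/10) = 6.4980
t_new = 90 / 6.4980 = 13.850 min

13.850


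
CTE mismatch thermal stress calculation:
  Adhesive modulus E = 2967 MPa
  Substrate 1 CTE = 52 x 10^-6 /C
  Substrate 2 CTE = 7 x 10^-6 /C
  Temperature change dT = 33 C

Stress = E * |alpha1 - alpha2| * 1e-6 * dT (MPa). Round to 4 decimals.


delta_alpha = |52 - 7| = 45 x 10^-6/C
Stress = 2967 * 45e-6 * 33
= 4.4060 MPa

4.4060


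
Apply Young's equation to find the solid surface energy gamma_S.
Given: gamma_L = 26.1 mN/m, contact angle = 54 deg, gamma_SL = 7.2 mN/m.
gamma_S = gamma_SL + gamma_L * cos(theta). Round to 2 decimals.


theta_rad = 54 * pi/180 = 0.942478
gamma_S = 7.2 + 26.1 * cos(0.942478)
= 22.54 mN/m

22.54


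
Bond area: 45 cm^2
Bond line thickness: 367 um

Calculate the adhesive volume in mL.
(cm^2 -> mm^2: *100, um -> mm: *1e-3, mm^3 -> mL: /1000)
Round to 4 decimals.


V = 45*100 * 367*1e-3 / 1000
= 1.6515 mL

1.6515


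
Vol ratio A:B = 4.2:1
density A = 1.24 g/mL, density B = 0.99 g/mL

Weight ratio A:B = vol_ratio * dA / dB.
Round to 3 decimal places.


Weight ratio = 4.2 * 1.24 / 0.99
= 5.261

5.261


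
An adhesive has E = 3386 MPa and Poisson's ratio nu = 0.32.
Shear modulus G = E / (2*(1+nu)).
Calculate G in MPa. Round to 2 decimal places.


G = 3386 / (2*(1+0.32))
= 3386 / 2.64
= 1282.58 MPa

1282.58


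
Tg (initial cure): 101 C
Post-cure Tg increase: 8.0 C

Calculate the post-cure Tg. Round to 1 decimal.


Post-cure Tg = 101 + 8.0 = 109.0 C

109.0


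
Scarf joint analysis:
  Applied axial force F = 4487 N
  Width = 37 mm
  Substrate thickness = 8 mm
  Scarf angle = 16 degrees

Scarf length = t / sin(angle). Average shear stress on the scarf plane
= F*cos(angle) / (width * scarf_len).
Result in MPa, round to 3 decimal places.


Scarf length = 8 / sin(16 deg) = 29.0236 mm
cos(16 deg) = 0.961262
Shear = 4487 * 0.961262 / (37 * 29.0236)
= 4.016 MPa

4.016


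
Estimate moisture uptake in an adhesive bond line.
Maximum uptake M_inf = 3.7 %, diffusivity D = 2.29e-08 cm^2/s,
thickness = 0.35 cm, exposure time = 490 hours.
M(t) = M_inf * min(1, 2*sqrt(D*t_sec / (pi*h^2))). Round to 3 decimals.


Convert time: 490 h = 1764000 s
ratio = min(1, 2*sqrt(2.29e-08*1764000/(pi*0.35^2)))
= 0.647969
M(t) = 3.7 * 0.647969 = 2.397%

2.397
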